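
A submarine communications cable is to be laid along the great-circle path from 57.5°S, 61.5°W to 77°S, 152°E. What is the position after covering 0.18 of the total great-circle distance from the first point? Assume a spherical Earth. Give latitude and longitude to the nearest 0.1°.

≈ 65.2°S, 64.9°W

Convert each endpoint to a unit vector on the sphere (x = cos φ cos λ, y = cos φ sin λ, z = sin φ).
The central angle between the endpoints is δ = arccos(p₁·p₂) ≈ 0.766 rad (43.9°).
Interpolate at f = 0.18 with slerp weights a = sin((1−f)δ)/sin δ ≈ 0.848, b = sin(fδ)/sin δ ≈ 0.198.
p = a·p₁ + b·p₂ ≈ (0.178, -0.379, -0.908); φ = arcsin(p_z) ≈ -65.23°, λ = atan2(p_y, p_x) ≈ -64.87°.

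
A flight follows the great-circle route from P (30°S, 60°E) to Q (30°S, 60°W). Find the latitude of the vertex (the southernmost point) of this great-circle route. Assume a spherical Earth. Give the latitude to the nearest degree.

The great circle lies in the plane with unit normal n̂ = (p₁ × p₂)/|p₁ × p₂|.
Here n̂_z ≈ -0.655; the vertex latitude is φ_max = arccos|n̂_z| ≈ 49.1°.

≈ 49°S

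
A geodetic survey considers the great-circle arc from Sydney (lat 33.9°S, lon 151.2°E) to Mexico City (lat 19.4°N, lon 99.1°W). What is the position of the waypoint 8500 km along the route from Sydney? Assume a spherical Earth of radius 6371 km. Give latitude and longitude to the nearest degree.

≈ lat 2°S, lon 134°W

Convert each endpoint to a unit vector on the sphere (x = cos φ cos λ, y = cos φ sin λ, z = sin φ).
The central angle between the endpoints is δ = arccos(p₁·p₂) ≈ 2.037 rad (116.7°). The total great-circle distance is δ·R ≈ 2.037 × 6371 ≈ 12975 km, so the target fraction is f = 8500/12975 ≈ 0.655.
Interpolate at f ≈ 0.655 with slerp weights a = sin((1−f)δ)/sin δ ≈ 0.723, b = sin(fδ)/sin δ ≈ 1.088.
p = a·p₁ + b·p₂ ≈ (-0.688, -0.724, -0.042); φ = arcsin(p_z) ≈ -2.40°, λ = atan2(p_y, p_x) ≈ -133.54°.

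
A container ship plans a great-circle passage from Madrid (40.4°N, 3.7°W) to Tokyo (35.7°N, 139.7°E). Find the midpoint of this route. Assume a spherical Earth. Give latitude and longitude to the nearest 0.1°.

Write both endpoints as unit vectors p₁, p₂ with components (cos φ cos λ, cos φ sin λ, sin φ).
The central angle between the endpoints is δ = arccos(p₁·p₂) ≈ 1.689 rad (96.8°).
Interpolate at f = 1/2 with slerp weights a = sin((1−f)δ)/sin δ ≈ 0.753, b = sin(fδ)/sin δ ≈ 0.753.
p = a·p₁ + b·p₂ ≈ (0.106, 0.359, 0.927); φ = arcsin(p_z) ≈ 68.05°, λ = atan2(p_y, p_x) ≈ 73.55°.

≈ 68.0°N, 73.5°E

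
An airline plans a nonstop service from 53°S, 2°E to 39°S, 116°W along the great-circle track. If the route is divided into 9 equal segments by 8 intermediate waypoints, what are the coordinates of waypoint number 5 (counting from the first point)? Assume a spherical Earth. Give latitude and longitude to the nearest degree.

≈ 62°S, 77°W

Convert each endpoint to a unit vector on the sphere (x = cos φ cos λ, y = cos φ sin λ, z = sin φ).
The central angle between the endpoints is δ = arccos(p₁·p₂) ≈ 1.284 rad (73.6°).
Interpolate at f = 5/9 with slerp weights a = sin((1−f)δ)/sin δ ≈ 0.563, b = sin(fδ)/sin δ ≈ 0.682.
p = a·p₁ + b·p₂ ≈ (0.106, -0.465, -0.879); φ = arcsin(p_z) ≈ -61.53°, λ = atan2(p_y, p_x) ≈ -77.11°.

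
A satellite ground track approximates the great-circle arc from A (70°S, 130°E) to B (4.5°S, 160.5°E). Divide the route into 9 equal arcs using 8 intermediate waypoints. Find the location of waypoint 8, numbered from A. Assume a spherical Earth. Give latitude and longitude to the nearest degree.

≈ (12°S, 159°E)

From cos δ = sin φ₁ sin φ₂ + cos φ₁ cos φ₂ cos Δλ, the central angle is δ ≈ 1.194 rad (68.4°).
Interpolate at f = 8/9 with slerp weights a = sin((1−f)δ)/sin δ ≈ 0.142, b = sin(fδ)/sin δ ≈ 0.939.
p = a·p₁ + b·p₂ ≈ (-0.914, 0.350, -0.207); φ = arcsin(p_z) ≈ -11.97°, λ = atan2(p_y, p_x) ≈ 159.05°.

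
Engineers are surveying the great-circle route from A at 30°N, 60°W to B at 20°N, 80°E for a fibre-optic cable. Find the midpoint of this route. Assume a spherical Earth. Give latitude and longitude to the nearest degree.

From cos δ = sin φ₁ sin φ₂ + cos φ₁ cos φ₂ cos Δλ, the central angle is δ ≈ 2.040 rad (116.9°).
Interpolate at f = 1/2 with slerp weights a = sin((1−f)δ)/sin δ ≈ 0.956, b = sin(fδ)/sin δ ≈ 0.956.
p = a·p₁ + b·p₂ ≈ (0.570, 0.168, 0.805); φ = arcsin(p_z) ≈ 53.57°, λ = atan2(p_y, p_x) ≈ 16.40°.

≈ 54°N, 16°E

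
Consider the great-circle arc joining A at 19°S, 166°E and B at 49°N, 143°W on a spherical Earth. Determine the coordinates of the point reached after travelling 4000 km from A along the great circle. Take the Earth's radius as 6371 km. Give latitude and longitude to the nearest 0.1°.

The haversine formula gives a central angle δ ≈ 1.426 rad (81.7°) between the endpoints. The total great-circle distance is δ·R ≈ 1.426 × 6371 ≈ 9083 km, so the target fraction is f = 4000/9083 ≈ 0.440.
Interpolate at f ≈ 0.440 with slerp weights a = sin((1−f)δ)/sin δ ≈ 0.723, b = sin(fδ)/sin δ ≈ 0.594.
p = a·p₁ + b·p₂ ≈ (-0.975, -0.069, 0.213); φ = arcsin(p_z) ≈ 12.27°, λ = atan2(p_y, p_x) ≈ -175.96°.

≈ 12.3°N, 176.0°W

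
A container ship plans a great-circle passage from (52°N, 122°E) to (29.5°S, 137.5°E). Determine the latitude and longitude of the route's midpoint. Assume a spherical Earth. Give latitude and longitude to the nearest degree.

From cos δ = sin φ₁ sin φ₂ + cos φ₁ cos φ₂ cos Δλ, the central angle is δ ≈ 1.442 rad (82.6°).
Interpolate at f = 1/2 with slerp weights a = sin((1−f)δ)/sin δ ≈ 0.666, b = sin(fδ)/sin δ ≈ 0.666.
p = a·p₁ + b·p₂ ≈ (-0.644, 0.739, 0.197); φ = arcsin(p_z) ≈ 11.35°, λ = atan2(p_y, p_x) ≈ 131.09°.

≈ (11°N, 131°E)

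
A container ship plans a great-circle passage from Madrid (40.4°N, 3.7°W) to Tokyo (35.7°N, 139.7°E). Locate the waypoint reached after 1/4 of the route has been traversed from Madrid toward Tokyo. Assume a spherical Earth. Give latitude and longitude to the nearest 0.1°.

≈ (59.7°N, 19.7°E)

Convert each endpoint to a unit vector on the sphere (x = cos φ cos λ, y = cos φ sin λ, z = sin φ).
The central angle between the endpoints is δ = arccos(p₁·p₂) ≈ 1.689 rad (96.8°).
Interpolate at f = 1/4 with slerp weights a = sin((1−f)δ)/sin δ ≈ 0.961, b = sin(fδ)/sin δ ≈ 0.413.
p = a·p₁ + b·p₂ ≈ (0.475, 0.170, 0.864); φ = arcsin(p_z) ≈ 59.73°, λ = atan2(p_y, p_x) ≈ 19.66°.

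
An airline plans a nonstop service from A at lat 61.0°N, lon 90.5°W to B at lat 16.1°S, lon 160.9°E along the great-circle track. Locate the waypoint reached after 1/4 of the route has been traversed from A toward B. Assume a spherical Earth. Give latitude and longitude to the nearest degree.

≈ lat 53°N, lon 142°W

Write both endpoints as unit vectors p₁, p₂ with components (cos φ cos λ, cos φ sin λ, sin φ).
The central angle between the endpoints is δ = arccos(p₁·p₂) ≈ 1.973 rad (113.0°).
Interpolate at f = 1/4 with slerp weights a = sin((1−f)δ)/sin δ ≈ 1.082, b = sin(fδ)/sin δ ≈ 0.514.
p = a·p₁ + b·p₂ ≈ (-0.472, -0.363, 0.804); φ = arcsin(p_z) ≈ 53.49°, λ = atan2(p_y, p_x) ≈ -142.42°.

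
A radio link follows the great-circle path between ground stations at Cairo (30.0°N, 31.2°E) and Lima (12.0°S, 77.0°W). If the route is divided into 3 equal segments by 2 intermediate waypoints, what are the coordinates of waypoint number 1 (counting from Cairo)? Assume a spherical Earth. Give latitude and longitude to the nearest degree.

Convert each endpoint to a unit vector on the sphere (x = cos φ cos λ, y = cos φ sin λ, z = sin φ).
The central angle between the endpoints is δ = arccos(p₁·p₂) ≈ 1.948 rad (111.6°).
Interpolate at f = 1/3 with slerp weights a = sin((1−f)δ)/sin δ ≈ 1.036, b = sin(fδ)/sin δ ≈ 0.651.
p = a·p₁ + b·p₂ ≈ (0.911, -0.155, 0.383); φ = arcsin(p_z) ≈ 22.51°, λ = atan2(p_y, p_x) ≈ -9.67°.

≈ 23°N, 10°W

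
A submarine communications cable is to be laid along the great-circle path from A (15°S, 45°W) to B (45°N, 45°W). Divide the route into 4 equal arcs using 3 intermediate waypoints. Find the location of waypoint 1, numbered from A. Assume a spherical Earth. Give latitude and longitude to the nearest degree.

Convert each endpoint to a unit vector on the sphere (x = cos φ cos λ, y = cos φ sin λ, z = sin φ).
The central angle between the endpoints is δ = arccos(p₁·p₂) ≈ 1.047 rad (60.0°).
Interpolate at f = 1/4 with slerp weights a = sin((1−f)δ)/sin δ ≈ 0.816, b = sin(fδ)/sin δ ≈ 0.299.
p = a·p₁ + b·p₂ ≈ (0.707, -0.707, 0.000); φ = arcsin(p_z) ≈ 0.00°, λ = atan2(p_y, p_x) ≈ -45.00°.

≈ (0°N, 45°W)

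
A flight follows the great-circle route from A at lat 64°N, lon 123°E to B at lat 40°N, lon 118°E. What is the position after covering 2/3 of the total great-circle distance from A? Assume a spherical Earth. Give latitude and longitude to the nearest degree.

Convert each endpoint to a unit vector on the sphere (x = cos φ cos λ, y = cos φ sin λ, z = sin φ).
The central angle between the endpoints is δ = arccos(p₁·p₂) ≈ 0.422 rad (24.2°).
Interpolate at f = 2/3 with slerp weights a = sin((1−f)δ)/sin δ ≈ 0.342, b = sin(fδ)/sin δ ≈ 0.678.
p = a·p₁ + b·p₂ ≈ (-0.326, 0.584, 0.743); φ = arcsin(p_z) ≈ 48.02°, λ = atan2(p_y, p_x) ≈ 119.12°.

≈ lat 48°N, lon 119°E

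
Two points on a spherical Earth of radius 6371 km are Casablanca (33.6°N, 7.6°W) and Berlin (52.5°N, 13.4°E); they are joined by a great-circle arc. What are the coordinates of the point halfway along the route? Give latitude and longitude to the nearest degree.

≈ (44°N, 1°E)

Write both endpoints as unit vectors p₁, p₂ with components (cos φ cos λ, cos φ sin λ, sin φ).
The central angle between the endpoints is δ = arccos(p₁·p₂) ≈ 0.422 rad (24.2°).
Interpolate at f = 1/2 with slerp weights a = sin((1−f)δ)/sin δ ≈ 0.511, b = sin(fδ)/sin δ ≈ 0.511.
p = a·p₁ + b·p₂ ≈ (0.725, 0.016, 0.689); φ = arcsin(p_z) ≈ 43.52°, λ = atan2(p_y, p_x) ≈ 1.25°.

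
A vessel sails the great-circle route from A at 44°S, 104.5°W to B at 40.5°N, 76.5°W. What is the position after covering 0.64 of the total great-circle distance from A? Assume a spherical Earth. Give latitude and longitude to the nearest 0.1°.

The haversine formula gives a central angle δ ≈ 1.539 rad (88.2°) between the endpoints.
Interpolate at f = 0.64 with slerp weights a = sin((1−f)δ)/sin δ ≈ 0.526, b = sin(fδ)/sin δ ≈ 0.834.
p = a·p₁ + b·p₂ ≈ (0.053, -0.983, 0.176); φ = arcsin(p_z) ≈ 10.12°, λ = atan2(p_y, p_x) ≈ -86.90°.

≈ 10.1°N, 86.9°W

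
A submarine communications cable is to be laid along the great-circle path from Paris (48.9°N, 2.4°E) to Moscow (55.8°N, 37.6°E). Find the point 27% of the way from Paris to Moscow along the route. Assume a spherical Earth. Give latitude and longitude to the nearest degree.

Write both endpoints as unit vectors p₁, p₂ with components (cos φ cos λ, cos φ sin λ, sin φ).
The central angle between the endpoints is δ = arccos(p₁·p₂) ≈ 0.389 rad (22.3°).
Interpolate at f = 0.27 with slerp weights a = sin((1−f)δ)/sin δ ≈ 0.739, b = sin(fδ)/sin δ ≈ 0.276.
p = a·p₁ + b·p₂ ≈ (0.608, 0.115, 0.785); φ = arcsin(p_z) ≈ 51.75°, λ = atan2(p_y, p_x) ≈ 10.72°.

≈ 52°N, 11°E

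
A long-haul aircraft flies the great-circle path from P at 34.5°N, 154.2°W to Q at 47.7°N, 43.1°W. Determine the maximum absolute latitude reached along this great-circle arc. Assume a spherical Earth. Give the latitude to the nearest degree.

The great circle lies in the plane with unit normal n̂ = (p₁ × p₂)/|p₁ × p₂|.
Here n̂_z ≈ +0.530; the vertex latitude is φ_max = arccos|n̂_z| ≈ 58.0°.

≈ 58°N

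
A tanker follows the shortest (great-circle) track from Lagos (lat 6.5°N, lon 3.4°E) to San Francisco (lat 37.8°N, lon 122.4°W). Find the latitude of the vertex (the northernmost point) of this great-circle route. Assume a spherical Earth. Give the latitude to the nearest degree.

≈ 46°N

The great circle lies in the plane with unit normal n̂ = (p₁ × p₂)/|p₁ × p₂|.
Here n̂_z ≈ -0.691; the vertex latitude is φ_max = arccos|n̂_z| ≈ 46.3°.
Check via Clairaut: cos φ_max = |cos φ₁| · sin C = cos(6.5°)·sin(44.1°) ≈ 0.691, again giving ≈ 46.3°.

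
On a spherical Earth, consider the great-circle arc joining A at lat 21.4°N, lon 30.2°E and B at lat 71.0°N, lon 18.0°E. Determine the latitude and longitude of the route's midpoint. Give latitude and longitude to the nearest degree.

Convert each endpoint to a unit vector on the sphere (x = cos φ cos λ, y = cos φ sin λ, z = sin φ).
The central angle between the endpoints is δ = arccos(p₁·p₂) ≈ 0.875 rad (50.1°).
Interpolate at f = 1/2 with slerp weights a = sin((1−f)δ)/sin δ ≈ 0.552, b = sin(fδ)/sin δ ≈ 0.552.
p = a·p₁ + b·p₂ ≈ (0.615, 0.314, 0.723); φ = arcsin(p_z) ≈ 46.32°, λ = atan2(p_y, p_x) ≈ 27.05°.

≈ lat 46°N, lon 27°E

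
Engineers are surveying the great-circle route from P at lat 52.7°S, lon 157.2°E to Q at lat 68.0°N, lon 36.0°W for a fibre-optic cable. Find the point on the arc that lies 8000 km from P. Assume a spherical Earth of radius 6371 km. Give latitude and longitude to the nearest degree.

≈ lat 18°N, lon 175°E

Write both endpoints as unit vectors p₁, p₂ with components (cos φ cos λ, cos φ sin λ, sin φ).
The central angle between the endpoints is δ = arccos(p₁·p₂) ≈ 2.853 rad (163.4°). The total great-circle distance is δ·R ≈ 2.853 × 6371 ≈ 18175 km, so the target fraction is f = 8000/18175 ≈ 0.440.
Interpolate at f ≈ 0.440 with slerp weights a = sin((1−f)δ)/sin δ ≈ 3.509, b = sin(fδ)/sin δ ≈ 3.337.
p = a·p₁ + b·p₂ ≈ (-0.949, 0.089, 0.303); φ = arcsin(p_z) ≈ 17.64°, λ = atan2(p_y, p_x) ≈ 174.63°.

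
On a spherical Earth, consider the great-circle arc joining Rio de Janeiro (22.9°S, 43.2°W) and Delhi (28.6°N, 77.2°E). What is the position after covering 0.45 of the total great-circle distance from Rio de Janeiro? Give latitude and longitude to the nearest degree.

≈ 3°N, 9°E

Convert each endpoint to a unit vector on the sphere (x = cos φ cos λ, y = cos φ sin λ, z = sin φ).
The central angle between the endpoints is δ = arccos(p₁·p₂) ≈ 2.209 rad (126.6°).
Interpolate at f = 0.45 with slerp weights a = sin((1−f)δ)/sin δ ≈ 1.167, b = sin(fδ)/sin δ ≈ 1.043.
p = a·p₁ + b·p₂ ≈ (0.986, 0.158, 0.045); φ = arcsin(p_z) ≈ 2.60°, λ = atan2(p_y, p_x) ≈ 9.07°.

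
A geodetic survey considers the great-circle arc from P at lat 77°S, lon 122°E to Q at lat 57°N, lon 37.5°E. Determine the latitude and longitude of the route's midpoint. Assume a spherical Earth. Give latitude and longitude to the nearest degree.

≈ lat 13°S, lon 59°E

Convert each endpoint to a unit vector on the sphere (x = cos φ cos λ, y = cos φ sin λ, z = sin φ).
The central angle between the endpoints is δ = arccos(p₁·p₂) ≈ 2.507 rad (143.7°).
Interpolate at f = 1/2 with slerp weights a = sin((1−f)δ)/sin δ ≈ 1.603, b = sin(fδ)/sin δ ≈ 1.603.
p = a·p₁ + b·p₂ ≈ (0.502, 0.837, -0.218); φ = arcsin(p_z) ≈ -12.56°, λ = atan2(p_y, p_x) ≈ 59.08°.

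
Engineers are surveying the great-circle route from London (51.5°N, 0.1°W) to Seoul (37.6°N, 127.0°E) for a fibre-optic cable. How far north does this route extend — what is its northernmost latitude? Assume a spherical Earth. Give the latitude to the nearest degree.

The great circle lies in the plane with unit normal n̂ = (p₁ × p₂)/|p₁ × p₂|.
Here n̂_z ≈ +0.400; the vertex latitude is φ_max = arccos|n̂_z| ≈ 66.4°.
Check via Clairaut: cos φ_max = |cos φ₁| · sin C = cos(51.5°)·sin(40.0°) ≈ 0.400, again giving ≈ 66.4°.

≈ 66°N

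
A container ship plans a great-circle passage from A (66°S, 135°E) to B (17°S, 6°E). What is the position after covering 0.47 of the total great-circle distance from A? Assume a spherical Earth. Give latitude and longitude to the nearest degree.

≈ (60°S, 33°E)

From cos δ = sin φ₁ sin φ₂ + cos φ₁ cos φ₂ cos Δλ, the central angle is δ ≈ 1.548 rad (88.7°).
Interpolate at f = 0.47 with slerp weights a = sin((1−f)δ)/sin δ ≈ 0.732, b = sin(fδ)/sin δ ≈ 0.665.
p = a·p₁ + b·p₂ ≈ (0.422, 0.277, -0.863); φ = arcsin(p_z) ≈ -59.66°, λ = atan2(p_y, p_x) ≈ 33.26°.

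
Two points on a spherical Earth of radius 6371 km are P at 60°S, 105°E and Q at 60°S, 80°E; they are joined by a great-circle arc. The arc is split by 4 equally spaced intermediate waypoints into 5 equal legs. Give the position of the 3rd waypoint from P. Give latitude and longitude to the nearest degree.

≈ 61°S, 90°E

Convert each endpoint to a unit vector on the sphere (x = cos φ cos λ, y = cos φ sin λ, z = sin φ).
The central angle between the endpoints is δ = arccos(p₁·p₂) ≈ 0.217 rad (12.4°).
Interpolate at f = 3/5 with slerp weights a = sin((1−f)δ)/sin δ ≈ 0.403, b = sin(fδ)/sin δ ≈ 0.603.
p = a·p₁ + b·p₂ ≈ (0.000, 0.491, -0.871); φ = arcsin(p_z) ≈ -60.57°, λ = atan2(p_y, p_x) ≈ 89.97°.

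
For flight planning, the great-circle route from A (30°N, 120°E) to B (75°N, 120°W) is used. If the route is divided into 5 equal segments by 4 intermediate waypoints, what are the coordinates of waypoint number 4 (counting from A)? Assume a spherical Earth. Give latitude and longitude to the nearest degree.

≈ (77°N, 178°W)

Write both endpoints as unit vectors p₁, p₂ with components (cos φ cos λ, cos φ sin λ, sin φ).
The central angle between the endpoints is δ = arccos(p₁·p₂) ≈ 1.191 rad (68.2°).
Interpolate at f = 4/5 with slerp weights a = sin((1−f)δ)/sin δ ≈ 0.254, b = sin(fδ)/sin δ ≈ 0.878.
p = a·p₁ + b·p₂ ≈ (-0.224, -0.006, 0.975); φ = arcsin(p_z) ≈ 77.08°, λ = atan2(p_y, p_x) ≈ -178.42°.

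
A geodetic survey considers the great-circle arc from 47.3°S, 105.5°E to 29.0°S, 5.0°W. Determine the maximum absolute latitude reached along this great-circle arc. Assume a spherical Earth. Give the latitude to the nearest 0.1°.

The great circle lies in the plane with unit normal n̂ = (p₁ × p₂)/|p₁ × p₂|.
Here n̂_z ≈ -0.562; the vertex latitude is φ_max = arccos|n̂_z| ≈ 55.8°.

≈ 55.8°S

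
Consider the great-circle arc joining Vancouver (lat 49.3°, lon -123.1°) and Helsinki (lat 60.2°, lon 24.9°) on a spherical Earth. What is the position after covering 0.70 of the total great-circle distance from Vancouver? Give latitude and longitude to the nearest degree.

≈ lat 77°, lon -10°

Write both endpoints as unit vectors p₁, p₂ with components (cos φ cos λ, cos φ sin λ, sin φ).
The central angle between the endpoints is δ = arccos(p₁·p₂) ≈ 1.178 rad (67.5°).
Interpolate at f = 0.70 with slerp weights a = sin((1−f)δ)/sin δ ≈ 0.375, b = sin(fδ)/sin δ ≈ 0.795.
p = a·p₁ + b·p₂ ≈ (0.225, -0.038, 0.974); φ = arcsin(p_z) ≈ 76.81°, λ = atan2(p_y, p_x) ≈ -9.67°.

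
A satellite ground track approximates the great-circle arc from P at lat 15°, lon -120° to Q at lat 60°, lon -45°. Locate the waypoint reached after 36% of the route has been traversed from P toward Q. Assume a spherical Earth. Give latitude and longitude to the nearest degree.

Convert each endpoint to a unit vector on the sphere (x = cos φ cos λ, y = cos φ sin λ, z = sin φ).
The central angle between the endpoints is δ = arccos(p₁·p₂) ≈ 1.214 rad (69.6°).
Interpolate at f = 0.36 with slerp weights a = sin((1−f)δ)/sin δ ≈ 0.748, b = sin(fδ)/sin δ ≈ 0.452.
p = a·p₁ + b·p₂ ≈ (-0.202, -0.786, 0.585); φ = arcsin(p_z) ≈ 35.79°, λ = atan2(p_y, p_x) ≈ -104.40°.

≈ lat 36°, lon -104°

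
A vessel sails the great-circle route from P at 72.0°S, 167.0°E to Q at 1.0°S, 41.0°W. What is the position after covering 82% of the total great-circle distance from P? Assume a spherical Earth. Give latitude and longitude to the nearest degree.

≈ 20°S, 44°W

Write both endpoints as unit vectors p₁, p₂ with components (cos φ cos λ, cos φ sin λ, sin φ).
The central angle between the endpoints is δ = arccos(p₁·p₂) ≈ 1.830 rad (104.8°).
Interpolate at f = 0.82 with slerp weights a = sin((1−f)δ)/sin δ ≈ 0.335, b = sin(fδ)/sin δ ≈ 1.032.
p = a·p₁ + b·p₂ ≈ (0.678, -0.654, -0.336); φ = arcsin(p_z) ≈ -19.65°, λ = atan2(p_y, p_x) ≈ -43.95°.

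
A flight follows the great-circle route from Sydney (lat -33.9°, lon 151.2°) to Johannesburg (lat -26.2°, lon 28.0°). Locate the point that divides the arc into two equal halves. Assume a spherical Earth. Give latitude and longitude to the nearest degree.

≈ lat -51°, lon 85°

Write both endpoints as unit vectors p₁, p₂ with components (cos φ cos λ, cos φ sin λ, sin φ).
The central angle between the endpoints is δ = arccos(p₁·p₂) ≈ 1.733 rad (99.3°).
Interpolate at f = 1/2 with slerp weights a = sin((1−f)δ)/sin δ ≈ 0.772, b = sin(fδ)/sin δ ≈ 0.772.
p = a·p₁ + b·p₂ ≈ (0.050, 0.634, -0.772); φ = arcsin(p_z) ≈ -50.50°, λ = atan2(p_y, p_x) ≈ 85.48°.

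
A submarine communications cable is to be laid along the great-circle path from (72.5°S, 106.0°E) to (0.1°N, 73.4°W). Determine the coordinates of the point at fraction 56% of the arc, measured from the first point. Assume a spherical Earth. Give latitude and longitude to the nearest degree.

Write both endpoints as unit vectors p₁, p₂ with components (cos φ cos λ, cos φ sin λ, sin φ).
The central angle between the endpoints is δ = arccos(p₁·p₂) ≈ 1.878 rad (107.6°).
Interpolate at f = 0.56 with slerp weights a = sin((1−f)δ)/sin δ ≈ 0.772, b = sin(fδ)/sin δ ≈ 0.911.
p = a·p₁ + b·p₂ ≈ (0.196, -0.650, -0.734); φ = arcsin(p_z) ≈ -47.24°, λ = atan2(p_y, p_x) ≈ -73.19°.

≈ (47°S, 73°W)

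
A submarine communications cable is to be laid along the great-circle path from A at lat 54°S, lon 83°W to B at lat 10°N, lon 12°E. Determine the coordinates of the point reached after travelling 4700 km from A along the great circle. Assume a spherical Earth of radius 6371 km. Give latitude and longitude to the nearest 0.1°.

The haversine formula gives a central angle δ ≈ 1.763 rad (101.0°) between the endpoints. The total great-circle distance is δ·R ≈ 1.763 × 6371 ≈ 11232 km, so the target fraction is f = 4700/11232 ≈ 0.418.
Interpolate at f ≈ 0.418 with slerp weights a = sin((1−f)δ)/sin δ ≈ 0.871, b = sin(fδ)/sin δ ≈ 0.685.
p = a·p₁ + b·p₂ ≈ (0.722, -0.368, -0.586); φ = arcsin(p_z) ≈ -35.84°, λ = atan2(p_y, p_x) ≈ -26.98°.

≈ lat 35.8°S, lon 27.0°W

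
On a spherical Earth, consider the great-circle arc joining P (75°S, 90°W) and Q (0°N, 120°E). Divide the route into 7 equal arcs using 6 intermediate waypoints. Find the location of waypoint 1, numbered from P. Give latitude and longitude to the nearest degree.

Write both endpoints as unit vectors p₁, p₂ with components (cos φ cos λ, cos φ sin λ, sin φ).
The central angle between the endpoints is δ = arccos(p₁·p₂) ≈ 1.797 rad (103.0°).
Interpolate at f = 1/7 with slerp weights a = sin((1−f)δ)/sin δ ≈ 1.026, b = sin(fδ)/sin δ ≈ 0.261.
p = a·p₁ + b·p₂ ≈ (-0.130, -0.040, -0.991); φ = arcsin(p_z) ≈ -82.17°, λ = atan2(p_y, p_x) ≈ -162.99°.

≈ (82°S, 163°W)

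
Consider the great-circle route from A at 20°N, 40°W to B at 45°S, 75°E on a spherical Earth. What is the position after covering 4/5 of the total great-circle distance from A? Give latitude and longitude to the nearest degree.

From cos δ = sin φ₁ sin φ₂ + cos φ₁ cos φ₂ cos Δλ, the central angle is δ ≈ 2.121 rad (121.5°).
Interpolate at f = 4/5 with slerp weights a = sin((1−f)δ)/sin δ ≈ 0.483, b = sin(fδ)/sin δ ≈ 1.164.
p = a·p₁ + b·p₂ ≈ (0.560, 0.503, -0.658); φ = arcsin(p_z) ≈ -41.13°, λ = atan2(p_y, p_x) ≈ 41.92°.

≈ 41°S, 42°E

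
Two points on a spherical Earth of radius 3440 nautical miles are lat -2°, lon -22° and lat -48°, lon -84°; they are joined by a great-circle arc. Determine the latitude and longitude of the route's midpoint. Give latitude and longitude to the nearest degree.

≈ lat -28°, lon -46°

The haversine formula gives a central angle δ ≈ 1.224 rad (70.1°) between the endpoints.
Interpolate at f = 1/2 with slerp weights a = sin((1−f)δ)/sin δ ≈ 0.611, b = sin(fδ)/sin δ ≈ 0.611.
p = a·p₁ + b·p₂ ≈ (0.609, -0.635, -0.475); φ = arcsin(p_z) ≈ -28.38°, λ = atan2(p_y, p_x) ≈ -46.22°.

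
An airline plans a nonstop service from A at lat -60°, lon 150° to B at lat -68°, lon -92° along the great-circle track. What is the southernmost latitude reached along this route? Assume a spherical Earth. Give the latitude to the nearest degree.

≈ -76°

The great circle lies in the plane with unit normal n̂ = (p₁ × p₂)/|p₁ × p₂|.
Here n̂_z ≈ +0.237; the vertex latitude is φ_max = arccos|n̂_z| ≈ 76.3°.
Check via Clairaut: cos φ_max = |cos φ₁| · sin C = cos(60.0°)·sin(151.8°) ≈ 0.237, again giving ≈ 76.3°.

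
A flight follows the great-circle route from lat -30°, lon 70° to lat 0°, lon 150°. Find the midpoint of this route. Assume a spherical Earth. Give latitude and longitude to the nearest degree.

Write both endpoints as unit vectors p₁, p₂ with components (cos φ cos λ, cos φ sin λ, sin φ).
The central angle between the endpoints is δ = arccos(p₁·p₂) ≈ 1.420 rad (81.4°).
Interpolate at f = 1/2 with slerp weights a = sin((1−f)δ)/sin δ ≈ 0.659, b = sin(fδ)/sin δ ≈ 0.659.
p = a·p₁ + b·p₂ ≈ (-0.376, 0.866, -0.330); φ = arcsin(p_z) ≈ -19.25°, λ = atan2(p_y, p_x) ≈ 113.45°.

≈ lat -19°, lon 113°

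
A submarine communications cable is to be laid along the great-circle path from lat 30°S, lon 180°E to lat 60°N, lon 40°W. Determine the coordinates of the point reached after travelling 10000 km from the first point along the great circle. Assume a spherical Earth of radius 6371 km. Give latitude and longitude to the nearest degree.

≈ lat 49°N, lon 131°W

Write both endpoints as unit vectors p₁, p₂ with components (cos φ cos λ, cos φ sin λ, sin φ).
The central angle between the endpoints is δ = arccos(p₁·p₂) ≈ 2.441 rad (139.9°). The total great-circle distance is δ·R ≈ 2.441 × 6371 ≈ 15554 km, so the target fraction is f = 10000/15554 ≈ 0.643.
Interpolate at f ≈ 0.643 with slerp weights a = sin((1−f)δ)/sin δ ≈ 1.188, b = sin(fδ)/sin δ ≈ 1.552.
p = a·p₁ + b·p₂ ≈ (-0.434, -0.499, 0.750); φ = arcsin(p_z) ≈ 48.59°, λ = atan2(p_y, p_x) ≈ -131.05°.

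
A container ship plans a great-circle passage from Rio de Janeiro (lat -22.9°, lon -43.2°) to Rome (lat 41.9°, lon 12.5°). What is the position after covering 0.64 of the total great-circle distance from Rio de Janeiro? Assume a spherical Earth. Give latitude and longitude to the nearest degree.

≈ lat 20°, lon -11°

From cos δ = sin φ₁ sin φ₂ + cos φ₁ cos φ₂ cos Δλ, the central angle is δ ≈ 1.444 rad (82.7°).
Interpolate at f = 0.64 with slerp weights a = sin((1−f)δ)/sin δ ≈ 0.501, b = sin(fδ)/sin δ ≈ 0.805.
p = a·p₁ + b·p₂ ≈ (0.921, -0.186, 0.342); φ = arcsin(p_z) ≈ 20.03°, λ = atan2(p_y, p_x) ≈ -11.43°.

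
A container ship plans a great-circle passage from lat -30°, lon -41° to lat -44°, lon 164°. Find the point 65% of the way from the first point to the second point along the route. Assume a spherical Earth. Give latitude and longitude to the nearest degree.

Write both endpoints as unit vectors p₁, p₂ with components (cos φ cos λ, cos φ sin λ, sin φ).
The central angle between the endpoints is δ = arccos(p₁·p₂) ≈ 1.790 rad (102.5°).
Interpolate at f = 0.65 with slerp weights a = sin((1−f)δ)/sin δ ≈ 0.601, b = sin(fδ)/sin δ ≈ 0.941.
p = a·p₁ + b·p₂ ≈ (-0.258, -0.155, -0.954); φ = arcsin(p_z) ≈ -72.50°, λ = atan2(p_y, p_x) ≈ -149.03°.

≈ lat -72°, lon -149°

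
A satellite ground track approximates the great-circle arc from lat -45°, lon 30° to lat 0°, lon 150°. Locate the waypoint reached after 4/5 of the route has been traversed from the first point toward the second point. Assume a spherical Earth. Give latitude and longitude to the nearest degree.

≈ lat -17°, lon 135°

The haversine formula gives a central angle δ ≈ 1.932 rad (110.7°) between the endpoints.
Interpolate at f = 4/5 with slerp weights a = sin((1−f)δ)/sin δ ≈ 0.403, b = sin(fδ)/sin δ ≈ 1.069.
p = a·p₁ + b·p₂ ≈ (-0.679, 0.677, -0.285); φ = arcsin(p_z) ≈ -16.55°, λ = atan2(p_y, p_x) ≈ 135.08°.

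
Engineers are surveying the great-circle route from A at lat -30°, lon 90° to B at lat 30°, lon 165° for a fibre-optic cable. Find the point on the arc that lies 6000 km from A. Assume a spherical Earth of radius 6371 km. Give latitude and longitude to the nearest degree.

≈ lat 5°, lon 133°

From cos δ = sin φ₁ sin φ₂ + cos φ₁ cos φ₂ cos Δλ, the central angle is δ ≈ 1.627 rad (93.2°). The total great-circle distance is δ·R ≈ 1.627 × 6371 ≈ 10364 km, so the target fraction is f = 6000/10364 ≈ 0.579.
Interpolate at f ≈ 0.579 with slerp weights a = sin((1−f)δ)/sin δ ≈ 0.634, b = sin(fδ)/sin δ ≈ 0.810.
p = a·p₁ + b·p₂ ≈ (-0.677, 0.730, 0.088); φ = arcsin(p_z) ≈ 5.06°, λ = atan2(p_y, p_x) ≈ 132.85°.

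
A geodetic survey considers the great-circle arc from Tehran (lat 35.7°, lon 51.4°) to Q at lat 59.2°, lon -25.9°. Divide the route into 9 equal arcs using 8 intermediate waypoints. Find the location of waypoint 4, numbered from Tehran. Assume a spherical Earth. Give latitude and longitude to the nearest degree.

From cos δ = sin φ₁ sin φ₂ + cos φ₁ cos φ₂ cos Δλ, the central angle is δ ≈ 0.936 rad (53.7°).
Interpolate at f = 4/9 with slerp weights a = sin((1−f)δ)/sin δ ≈ 0.617, b = sin(fδ)/sin δ ≈ 0.502.
p = a·p₁ + b·p₂ ≈ (0.544, 0.279, 0.791); φ = arcsin(p_z) ≈ 52.31°, λ = atan2(p_y, p_x) ≈ 27.19°.

≈ lat 52°, lon 27°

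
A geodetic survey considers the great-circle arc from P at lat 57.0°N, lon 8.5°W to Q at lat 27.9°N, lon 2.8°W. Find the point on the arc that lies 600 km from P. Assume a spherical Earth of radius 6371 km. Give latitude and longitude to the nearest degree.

≈ lat 52°N, lon 7°W

Write both endpoints as unit vectors p₁, p₂ with components (cos φ cos λ, cos φ sin λ, sin φ).
The central angle between the endpoints is δ = arccos(p₁·p₂) ≈ 0.513 rad (29.4°). The total great-circle distance is δ·R ≈ 0.513 × 6371 ≈ 3267 km, so the target fraction is f = 600/3267 ≈ 0.184.
Interpolate at f ≈ 0.184 with slerp weights a = sin((1−f)δ)/sin δ ≈ 0.829, b = sin(fδ)/sin δ ≈ 0.192.
p = a·p₁ + b·p₂ ≈ (0.615, -0.075, 0.785); φ = arcsin(p_z) ≈ 51.68°, λ = atan2(p_y, p_x) ≈ -6.95°.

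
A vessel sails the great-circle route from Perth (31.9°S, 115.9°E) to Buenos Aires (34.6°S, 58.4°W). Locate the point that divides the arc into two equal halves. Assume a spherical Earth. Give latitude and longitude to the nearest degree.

From cos δ = sin φ₁ sin φ₂ + cos φ₁ cos φ₂ cos Δλ, the central angle is δ ≈ 1.977 rad (113.3°).
Interpolate at f = 1/2 with slerp weights a = sin((1−f)δ)/sin δ ≈ 0.909, b = sin(fδ)/sin δ ≈ 0.909.
p = a·p₁ + b·p₂ ≈ (0.055, 0.057, -0.997); φ = arcsin(p_z) ≈ -85.46°, λ = atan2(p_y, p_x) ≈ 45.99°.

≈ 85°S, 46°E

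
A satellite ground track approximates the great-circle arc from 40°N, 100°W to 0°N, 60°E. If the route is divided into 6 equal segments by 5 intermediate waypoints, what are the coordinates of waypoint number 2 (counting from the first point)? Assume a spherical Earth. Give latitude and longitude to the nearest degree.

From cos δ = sin φ₁ sin φ₂ + cos φ₁ cos φ₂ cos Δλ, the central angle is δ ≈ 2.374 rad (136.0°).
Interpolate at f = 2/6 with slerp weights a = sin((1−f)δ)/sin δ ≈ 1.441, b = sin(fδ)/sin δ ≈ 1.025.
p = a·p₁ + b·p₂ ≈ (0.321, -0.199, 0.926); φ = arcsin(p_z) ≈ 67.81°, λ = atan2(p_y, p_x) ≈ -31.84°.

≈ 68°N, 32°W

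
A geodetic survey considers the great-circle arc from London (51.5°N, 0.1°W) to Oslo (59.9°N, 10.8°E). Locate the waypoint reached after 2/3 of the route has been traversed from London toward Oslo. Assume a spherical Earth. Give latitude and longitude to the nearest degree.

≈ 57°N, 7°E

Convert each endpoint to a unit vector on the sphere (x = cos φ cos λ, y = cos φ sin λ, z = sin φ).
The central angle between the endpoints is δ = arccos(p₁·p₂) ≈ 0.181 rad (10.4°).
Interpolate at f = 2/3 with slerp weights a = sin((1−f)δ)/sin δ ≈ 0.335, b = sin(fδ)/sin δ ≈ 0.669.
p = a·p₁ + b·p₂ ≈ (0.538, 0.062, 0.841); φ = arcsin(p_z) ≈ 57.21°, λ = atan2(p_y, p_x) ≈ 6.62°.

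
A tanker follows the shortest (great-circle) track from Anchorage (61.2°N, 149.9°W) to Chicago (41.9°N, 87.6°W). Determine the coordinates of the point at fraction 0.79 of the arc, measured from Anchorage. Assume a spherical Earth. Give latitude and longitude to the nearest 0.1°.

Write both endpoints as unit vectors p₁, p₂ with components (cos φ cos λ, cos φ sin λ, sin φ).
The central angle between the endpoints is δ = arccos(p₁·p₂) ≈ 0.720 rad (41.2°).
Interpolate at f = 0.79 with slerp weights a = sin((1−f)δ)/sin δ ≈ 0.228, b = sin(fδ)/sin δ ≈ 0.817.
p = a·p₁ + b·p₂ ≈ (-0.070, -0.663, 0.746); φ = arcsin(p_z) ≈ 48.22°, λ = atan2(p_y, p_x) ≈ -96.01°.

≈ (48.2°N, 96.0°W)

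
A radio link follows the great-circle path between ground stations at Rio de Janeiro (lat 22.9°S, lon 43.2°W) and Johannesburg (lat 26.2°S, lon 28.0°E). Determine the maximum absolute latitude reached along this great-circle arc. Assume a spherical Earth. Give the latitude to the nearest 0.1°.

≈ 29.5°S

The great circle lies in the plane with unit normal n̂ = (p₁ × p₂)/|p₁ × p₂|.
Here n̂_z ≈ +0.870; the vertex latitude is φ_max = arccos|n̂_z| ≈ 29.5°.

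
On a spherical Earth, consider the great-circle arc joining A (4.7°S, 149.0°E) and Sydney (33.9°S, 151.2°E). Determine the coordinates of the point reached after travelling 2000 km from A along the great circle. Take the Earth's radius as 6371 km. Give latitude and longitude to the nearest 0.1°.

Write both endpoints as unit vectors p₁, p₂ with components (cos φ cos λ, cos φ sin λ, sin φ).
The central angle between the endpoints is δ = arccos(p₁·p₂) ≈ 0.511 rad (29.3°). The total great-circle distance is δ·R ≈ 0.511 × 6371 ≈ 3255 km, so the target fraction is f = 2000/3255 ≈ 0.614.
Interpolate at f ≈ 0.614 with slerp weights a = sin((1−f)δ)/sin δ ≈ 0.400, b = sin(fδ)/sin δ ≈ 0.632.
p = a·p₁ + b·p₂ ≈ (-0.801, 0.458, -0.385); φ = arcsin(p_z) ≈ -22.65°, λ = atan2(p_y, p_x) ≈ 150.25°.

≈ (22.6°S, 150.2°E)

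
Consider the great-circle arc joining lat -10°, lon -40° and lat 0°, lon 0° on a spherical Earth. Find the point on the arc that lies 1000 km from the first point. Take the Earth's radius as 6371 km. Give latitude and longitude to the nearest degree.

≈ lat -8°, lon -31°

Convert each endpoint to a unit vector on the sphere (x = cos φ cos λ, y = cos φ sin λ, z = sin φ).
The central angle between the endpoints is δ = arccos(p₁·p₂) ≈ 0.716 rad (41.0°). The total great-circle distance is δ·R ≈ 0.716 × 6371 ≈ 4562 km, so the target fraction is f = 1000/4562 ≈ 0.219.
Interpolate at f ≈ 0.219 with slerp weights a = sin((1−f)δ)/sin δ ≈ 0.808, b = sin(fδ)/sin δ ≈ 0.238.
p = a·p₁ + b·p₂ ≈ (0.848, -0.512, -0.140); φ = arcsin(p_z) ≈ -8.07°, λ = atan2(p_y, p_x) ≈ -31.11°.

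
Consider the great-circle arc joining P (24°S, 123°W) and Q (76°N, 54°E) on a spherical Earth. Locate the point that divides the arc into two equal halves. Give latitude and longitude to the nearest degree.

Convert each endpoint to a unit vector on the sphere (x = cos φ cos λ, y = cos φ sin λ, z = sin φ).
The central angle between the endpoints is δ = arccos(p₁·p₂) ≈ 2.234 rad (128.0°).
Interpolate at f = 1/2 with slerp weights a = sin((1−f)δ)/sin δ ≈ 1.140, b = sin(fδ)/sin δ ≈ 1.140.
p = a·p₁ + b·p₂ ≈ (-0.405, -0.650, 0.643); φ = arcsin(p_z) ≈ 39.98°, λ = atan2(p_y, p_x) ≈ -121.92°.

≈ (40°N, 122°W)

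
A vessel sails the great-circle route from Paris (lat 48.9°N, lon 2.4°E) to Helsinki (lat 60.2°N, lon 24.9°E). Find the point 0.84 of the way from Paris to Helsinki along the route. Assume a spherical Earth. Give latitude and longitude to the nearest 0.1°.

≈ lat 58.7°N, lon 20.4°E

From cos δ = sin φ₁ sin φ₂ + cos φ₁ cos φ₂ cos Δλ, the central angle is δ ≈ 0.299 rad (17.1°).
Interpolate at f = 0.84 with slerp weights a = sin((1−f)δ)/sin δ ≈ 0.162, b = sin(fδ)/sin δ ≈ 0.844.
p = a·p₁ + b·p₂ ≈ (0.487, 0.181, 0.854); φ = arcsin(p_z) ≈ 58.70°, λ = atan2(p_y, p_x) ≈ 20.39°.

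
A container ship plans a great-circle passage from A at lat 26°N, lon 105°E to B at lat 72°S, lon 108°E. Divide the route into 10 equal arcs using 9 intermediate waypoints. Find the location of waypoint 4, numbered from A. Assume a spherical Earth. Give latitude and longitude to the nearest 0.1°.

Write both endpoints as unit vectors p₁, p₂ with components (cos φ cos λ, cos φ sin λ, sin φ).
The central angle between the endpoints is δ = arccos(p₁·p₂) ≈ 1.711 rad (98.0°).
Interpolate at f = 4/10 with slerp weights a = sin((1−f)δ)/sin δ ≈ 0.864, b = sin(fδ)/sin δ ≈ 0.638.
p = a·p₁ + b·p₂ ≈ (-0.262, 0.938, -0.228); φ = arcsin(p_z) ≈ -13.20°, λ = atan2(p_y, p_x) ≈ 105.61°.

≈ lat 13.2°S, lon 105.6°E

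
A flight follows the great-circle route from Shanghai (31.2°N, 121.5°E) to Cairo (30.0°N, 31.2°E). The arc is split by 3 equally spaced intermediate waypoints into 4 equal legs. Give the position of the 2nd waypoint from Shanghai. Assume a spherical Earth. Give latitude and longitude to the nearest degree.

≈ (40°N, 76°E)

From cos δ = sin φ₁ sin φ₂ + cos φ₁ cos φ₂ cos Δλ, the central angle is δ ≈ 1.313 rad (75.2°).
Interpolate at f = 2/4 with slerp weights a = sin((1−f)δ)/sin δ ≈ 0.631, b = sin(fδ)/sin δ ≈ 0.631.
p = a·p₁ + b·p₂ ≈ (0.185, 0.743, 0.643); φ = arcsin(p_z) ≈ 39.98°, λ = atan2(p_y, p_x) ≈ 75.99°.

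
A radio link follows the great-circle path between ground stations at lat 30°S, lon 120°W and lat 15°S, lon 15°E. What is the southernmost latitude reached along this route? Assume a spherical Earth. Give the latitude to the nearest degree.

The great circle lies in the plane with unit normal n̂ = (p₁ × p₂)/|p₁ × p₂|.
Here n̂_z ≈ +0.667; the vertex latitude is φ_max = arccos|n̂_z| ≈ 48.2°.

≈ 48°S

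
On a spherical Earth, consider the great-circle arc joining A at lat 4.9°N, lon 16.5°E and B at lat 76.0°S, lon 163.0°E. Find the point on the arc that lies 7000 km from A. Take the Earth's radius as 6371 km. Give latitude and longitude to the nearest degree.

Write both endpoints as unit vectors p₁, p₂ with components (cos φ cos λ, cos φ sin λ, sin φ).
The central angle between the endpoints is δ = arccos(p₁·p₂) ≈ 1.859 rad (106.5°). The total great-circle distance is δ·R ≈ 1.859 × 6371 ≈ 11841 km, so the target fraction is f = 7000/11841 ≈ 0.591.
Interpolate at f ≈ 0.591 with slerp weights a = sin((1−f)δ)/sin δ ≈ 0.718, b = sin(fδ)/sin δ ≈ 0.929.
p = a·p₁ + b·p₂ ≈ (0.471, 0.269, -0.840); φ = arcsin(p_z) ≈ -57.13°, λ = atan2(p_y, p_x) ≈ 29.71°.

≈ lat 57°S, lon 30°E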